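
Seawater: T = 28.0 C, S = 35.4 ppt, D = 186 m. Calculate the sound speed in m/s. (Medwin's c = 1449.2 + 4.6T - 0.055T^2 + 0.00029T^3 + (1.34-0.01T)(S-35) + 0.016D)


c = 1449.2 + 4.6*28.0 - 0.055*28.0^2 + 0.00029*28.0^3 + (1.34 - 0.01*28.0)*(35.4 - 35) + 0.016*186 = 1544.65

1544.65 m/s


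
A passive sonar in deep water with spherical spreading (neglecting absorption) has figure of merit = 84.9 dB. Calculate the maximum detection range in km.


At max range FOM = TL, so 20*log10(R) = 84.9
R = 10^(84.9/20) = 17579.24 m = 17.58 km

17.58 km


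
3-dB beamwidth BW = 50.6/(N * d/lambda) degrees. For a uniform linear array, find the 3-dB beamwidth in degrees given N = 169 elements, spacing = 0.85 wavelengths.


BW = 50.6 / (169 * 0.85) = 50.6 / 143.65 = 0.35

0.35 deg


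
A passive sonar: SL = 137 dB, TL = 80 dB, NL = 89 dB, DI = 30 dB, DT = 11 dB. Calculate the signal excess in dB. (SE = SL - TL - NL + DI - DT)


SE = SL - TL - NL + DI - DT = 137 - 80 - 89 + 30 - 11 = -13

-13 dB


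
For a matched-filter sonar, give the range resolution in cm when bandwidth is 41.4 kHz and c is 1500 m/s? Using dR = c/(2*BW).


dR = c/(2*BW) = 1500 / (2 * 41.4e3) = 0.0181 m = 1.81 cm

1.81 cm


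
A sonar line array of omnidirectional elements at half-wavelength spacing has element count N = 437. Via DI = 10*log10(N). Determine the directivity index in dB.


DI = 10*log10(437) = 26.4

26.4 dB


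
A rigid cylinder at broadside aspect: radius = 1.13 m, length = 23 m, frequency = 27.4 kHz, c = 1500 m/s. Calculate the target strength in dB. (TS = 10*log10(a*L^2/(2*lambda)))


lambda = 1500/27400 = 0.05474 m
TS = 10*log10(1.13*23^2/(2*0.05474)) = 37.37

37.37 dB


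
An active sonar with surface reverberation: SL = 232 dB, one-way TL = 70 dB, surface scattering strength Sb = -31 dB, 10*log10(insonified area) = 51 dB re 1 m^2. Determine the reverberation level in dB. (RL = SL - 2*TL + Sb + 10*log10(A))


RL = SL - 2*TL + Sb + 10*log10(A) = 232 - 2*70 + (-31) + 51 = 112

112 dB


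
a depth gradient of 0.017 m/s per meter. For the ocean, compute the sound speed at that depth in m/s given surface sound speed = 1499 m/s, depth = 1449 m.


c = 1499 + 0.017 * 1449 = 1523.633

1523.633 m/s


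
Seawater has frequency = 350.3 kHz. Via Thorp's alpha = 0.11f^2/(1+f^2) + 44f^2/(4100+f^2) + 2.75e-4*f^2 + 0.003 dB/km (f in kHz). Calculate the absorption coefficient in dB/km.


f^2 = 122710.09
alpha = 0.11*122710.09/(1+122710.09) + 44*122710.09/(4100+122710.09) + 2.75e-4*122710.09 + 0.003 = 76.436

76.436 dB/km


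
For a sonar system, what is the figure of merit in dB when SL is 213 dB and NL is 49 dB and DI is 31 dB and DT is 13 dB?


182 dB


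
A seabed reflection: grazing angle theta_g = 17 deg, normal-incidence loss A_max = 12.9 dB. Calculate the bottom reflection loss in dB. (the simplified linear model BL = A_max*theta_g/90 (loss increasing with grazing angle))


BL = A_max * theta_g / 90 = 12.9 * 17 / 90 = 2.44

2.44 dB


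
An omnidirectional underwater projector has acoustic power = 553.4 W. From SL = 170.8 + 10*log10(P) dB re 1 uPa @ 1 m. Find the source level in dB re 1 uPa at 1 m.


198.23 dB


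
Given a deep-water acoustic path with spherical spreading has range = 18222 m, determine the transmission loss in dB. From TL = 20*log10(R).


85.21 dB


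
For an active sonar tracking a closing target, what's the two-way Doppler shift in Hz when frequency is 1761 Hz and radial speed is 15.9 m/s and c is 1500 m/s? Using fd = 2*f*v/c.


fd = 2*f*v/c = 2 * 1761 * 15.9 / 1500 = 37.33

37.33 Hz


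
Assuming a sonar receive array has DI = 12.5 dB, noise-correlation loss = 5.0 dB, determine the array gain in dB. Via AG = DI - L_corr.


AG = DI - L_corr = 12.5 - 5.0 = 7.5

7.5 dB


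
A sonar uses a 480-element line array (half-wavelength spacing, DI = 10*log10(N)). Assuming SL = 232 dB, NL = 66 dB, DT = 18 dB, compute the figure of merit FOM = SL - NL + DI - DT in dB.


174.81 dB


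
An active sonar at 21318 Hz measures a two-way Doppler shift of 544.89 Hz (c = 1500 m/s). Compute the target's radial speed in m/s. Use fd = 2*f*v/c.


From fd = 2*f*v/c, v = c*fd/(2*f) = 1500 * 544.89 / (2*21318) = 19.17

19.17 m/s


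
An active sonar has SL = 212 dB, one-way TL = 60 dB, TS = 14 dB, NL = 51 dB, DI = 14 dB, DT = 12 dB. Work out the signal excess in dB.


SE = SL - 2*TL + TS - NL + DI - DT = 212 - 2*60 + (14) - 51 + 14 - 12 = 57

57 dB


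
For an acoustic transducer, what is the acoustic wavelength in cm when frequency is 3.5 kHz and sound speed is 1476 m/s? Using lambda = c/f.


lambda = c/f = 1476 / 3500 = 0.4217 m = 42.17 cm

42.17 cm


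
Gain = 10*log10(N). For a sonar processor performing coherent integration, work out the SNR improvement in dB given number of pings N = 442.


Gain = 10*log10(442) = 26.45

26.45 dB


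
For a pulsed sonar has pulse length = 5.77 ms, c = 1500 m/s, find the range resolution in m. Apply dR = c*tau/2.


dR = c*tau/2 = 1500 * 5.77e-3 / 2 = 4.3275

4.3275 m


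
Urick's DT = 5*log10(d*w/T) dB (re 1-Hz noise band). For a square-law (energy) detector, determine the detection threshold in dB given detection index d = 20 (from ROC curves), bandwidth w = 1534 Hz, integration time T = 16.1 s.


DT = 5*log10(d*w/T) = 5*log10(20 * 1534 / 16.1) = 5*log10(1905.59) = 16.4

16.4 dB


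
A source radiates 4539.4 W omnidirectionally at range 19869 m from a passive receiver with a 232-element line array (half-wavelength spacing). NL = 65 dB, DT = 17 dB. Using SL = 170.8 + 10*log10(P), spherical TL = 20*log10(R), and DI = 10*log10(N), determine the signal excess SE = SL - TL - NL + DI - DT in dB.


Step 1: SL = 170.8 + 10*log10(4539.4) = 207.37 dB
Step 2: TL = 20*log10(19869) = 85.96 dB
Step 3: DI = 10*log10(232) = 23.65 dB
Step 4: SE = SL - TL - NL + DI - DT = 207.37 - 85.96 - 65 + 23.65 - 17 = 63.06

63.06 dB


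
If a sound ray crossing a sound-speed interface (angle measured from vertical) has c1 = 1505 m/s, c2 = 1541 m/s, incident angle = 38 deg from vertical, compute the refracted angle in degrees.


sin(theta2) = (c2/c1)*sin(theta1) = (1541/1505)*sin(38 deg) = 0.63039
theta2 = arcsin(0.63039) = 39.08

39.08 deg


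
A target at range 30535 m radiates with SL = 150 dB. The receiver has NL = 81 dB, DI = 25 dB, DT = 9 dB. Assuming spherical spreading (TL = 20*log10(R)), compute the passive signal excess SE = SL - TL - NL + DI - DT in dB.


-4.7 dB


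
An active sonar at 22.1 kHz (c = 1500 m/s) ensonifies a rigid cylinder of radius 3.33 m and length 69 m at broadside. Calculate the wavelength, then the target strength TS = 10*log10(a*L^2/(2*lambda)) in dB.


Step 1: lambda = c/f = 1500/22100 = 0.06787 m
Step 2: TS = 10*log10(a*L^2/(2*lambda)) = 10*log10(3.33*69^2/(2*0.06787)) = 50.67

50.67 dB


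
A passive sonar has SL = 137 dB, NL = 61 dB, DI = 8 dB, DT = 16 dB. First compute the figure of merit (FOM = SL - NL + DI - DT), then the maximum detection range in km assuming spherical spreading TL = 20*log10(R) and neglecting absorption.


Step 1: FOM = SL - NL + DI - DT = 137 - 61 + 8 - 16 = 68 dB
Step 2: at max range FOM = TL = 20*log10(R), so R = 10^(68/20) = 2511.89 m = 2.51 km

2.51 km


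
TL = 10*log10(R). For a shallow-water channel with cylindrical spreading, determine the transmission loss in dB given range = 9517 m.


39.79 dB


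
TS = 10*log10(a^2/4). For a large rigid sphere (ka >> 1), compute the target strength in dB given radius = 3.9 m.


5.8 dB


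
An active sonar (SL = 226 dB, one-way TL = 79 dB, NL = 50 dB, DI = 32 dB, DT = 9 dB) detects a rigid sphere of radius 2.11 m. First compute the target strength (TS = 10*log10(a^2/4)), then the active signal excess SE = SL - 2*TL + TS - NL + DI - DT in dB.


Step 1: TS = 10*log10(2.11^2/4) = 0.47 dB
Step 2: SE = SL - 2*TL + TS - NL + DI - DT = 226 - 2*79 + (0.47) - 50 + 32 - 9 = 41.47

41.47 dB


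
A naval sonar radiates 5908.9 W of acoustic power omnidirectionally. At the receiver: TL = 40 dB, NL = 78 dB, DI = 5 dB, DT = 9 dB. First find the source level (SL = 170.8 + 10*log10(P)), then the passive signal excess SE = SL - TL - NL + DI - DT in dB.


Step 1: SL = 170.8 + 10*log10(5908.9) = 208.52 dB
Step 2: SE = SL - TL - NL + DI - DT = 208.52 - 40 - 78 + 5 - 9 = 86.52

86.52 dB


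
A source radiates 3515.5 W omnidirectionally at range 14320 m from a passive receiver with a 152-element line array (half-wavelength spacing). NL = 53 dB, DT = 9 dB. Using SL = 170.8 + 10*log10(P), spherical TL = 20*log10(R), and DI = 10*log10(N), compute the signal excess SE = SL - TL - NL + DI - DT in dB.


Step 1: SL = 170.8 + 10*log10(3515.5) = 206.26 dB
Step 2: TL = 20*log10(14320) = 83.12 dB
Step 3: DI = 10*log10(152) = 21.82 dB
Step 4: SE = SL - TL - NL + DI - DT = 206.26 - 83.12 - 53 + 21.82 - 9 = 82.96

82.96 dB


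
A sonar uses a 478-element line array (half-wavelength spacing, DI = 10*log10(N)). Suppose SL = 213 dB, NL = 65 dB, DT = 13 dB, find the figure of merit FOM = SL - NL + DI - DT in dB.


Step 1: DI = 10*log10(478) = 26.79 dB
Step 2: FOM = SL - NL + DI - DT = 213 - 65 + 26.79 - 13 = 161.79

161.79 dB


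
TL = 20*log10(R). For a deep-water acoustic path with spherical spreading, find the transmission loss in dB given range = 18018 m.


TL = 20*log10(18018) = 85.11

85.11 dB


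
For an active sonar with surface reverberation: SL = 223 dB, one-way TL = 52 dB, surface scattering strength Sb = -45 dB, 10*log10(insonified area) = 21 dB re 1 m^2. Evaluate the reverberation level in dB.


RL = SL - 2*TL + Sb + 10*log10(A) = 223 - 2*52 + (-45) + 21 = 95

95 dB


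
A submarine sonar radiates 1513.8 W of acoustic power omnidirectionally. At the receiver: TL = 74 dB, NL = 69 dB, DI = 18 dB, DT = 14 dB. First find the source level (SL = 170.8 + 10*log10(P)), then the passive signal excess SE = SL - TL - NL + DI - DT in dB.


Step 1: SL = 170.8 + 10*log10(1513.8) = 202.6 dB
Step 2: SE = SL - TL - NL + DI - DT = 202.6 - 74 - 69 + 18 - 14 = 63.6

63.6 dB


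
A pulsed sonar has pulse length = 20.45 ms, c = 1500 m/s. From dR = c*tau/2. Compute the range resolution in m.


dR = c*tau/2 = 1500 * 20.45e-3 / 2 = 15.3375

15.3375 m


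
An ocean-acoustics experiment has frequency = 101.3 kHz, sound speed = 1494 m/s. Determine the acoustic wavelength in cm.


1.47 cm


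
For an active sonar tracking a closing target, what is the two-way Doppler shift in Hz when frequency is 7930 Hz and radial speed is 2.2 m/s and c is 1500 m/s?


23.26 Hz


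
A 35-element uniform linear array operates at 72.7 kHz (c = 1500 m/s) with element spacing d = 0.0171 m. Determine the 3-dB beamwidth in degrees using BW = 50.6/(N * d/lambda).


1.74 deg


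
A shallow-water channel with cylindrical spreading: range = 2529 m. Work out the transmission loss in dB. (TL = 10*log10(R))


TL = 10*log10(2529) = 34.03

34.03 dB


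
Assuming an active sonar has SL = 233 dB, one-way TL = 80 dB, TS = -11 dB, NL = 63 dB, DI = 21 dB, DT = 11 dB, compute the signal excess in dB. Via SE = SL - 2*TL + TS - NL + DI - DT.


SE = SL - 2*TL + TS - NL + DI - DT = 233 - 2*80 + (-11) - 63 + 21 - 11 = 9

9 dB


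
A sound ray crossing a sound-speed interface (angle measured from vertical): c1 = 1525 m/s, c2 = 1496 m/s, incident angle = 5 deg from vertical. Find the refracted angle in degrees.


sin(theta2) = (c2/c1)*sin(theta1) = (1496/1525)*sin(5 deg) = 0.0855
theta2 = arcsin(0.0855) = 4.9

4.9 deg


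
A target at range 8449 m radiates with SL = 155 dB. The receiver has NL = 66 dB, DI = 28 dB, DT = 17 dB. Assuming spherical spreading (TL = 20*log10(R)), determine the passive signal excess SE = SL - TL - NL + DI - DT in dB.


Step 1: TL = 20*log10(8449) = 78.54 dB
Step 2: SE = 155 - 78.54 - 66 + 28 - 17 = 21.46

21.46 dB


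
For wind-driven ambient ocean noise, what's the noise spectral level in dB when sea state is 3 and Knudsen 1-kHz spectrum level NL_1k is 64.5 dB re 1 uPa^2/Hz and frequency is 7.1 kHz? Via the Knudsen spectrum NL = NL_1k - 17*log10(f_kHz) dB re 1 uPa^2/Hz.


NL = NL_1k - 17*log10(f_kHz) = 64.5 - 17*log10(7.1) = 64.5 - (14.47) = 50.03

50.03 dB


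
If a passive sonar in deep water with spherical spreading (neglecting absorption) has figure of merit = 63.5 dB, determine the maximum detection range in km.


1.5 km


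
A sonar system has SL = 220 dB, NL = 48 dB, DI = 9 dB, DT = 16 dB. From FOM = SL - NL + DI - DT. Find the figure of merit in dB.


FOM = SL - NL + DI - DT = 220 - 48 + 9 - 16 = 165

165 dB


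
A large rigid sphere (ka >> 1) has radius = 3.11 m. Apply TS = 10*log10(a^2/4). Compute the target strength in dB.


TS = 10*log10(3.11^2 / 4) = 10*log10(2.418025) = 3.83

3.83 dB


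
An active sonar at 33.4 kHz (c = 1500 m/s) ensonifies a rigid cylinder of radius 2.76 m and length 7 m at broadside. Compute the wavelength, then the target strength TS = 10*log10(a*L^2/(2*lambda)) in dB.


Step 1: lambda = c/f = 1500/33400 = 0.04491 m
Step 2: TS = 10*log10(a*L^2/(2*lambda)) = 10*log10(2.76*7^2/(2*0.04491)) = 31.78

31.78 dB


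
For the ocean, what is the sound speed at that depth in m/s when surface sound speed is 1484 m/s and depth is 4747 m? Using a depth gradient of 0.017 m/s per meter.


1564.699 m/s


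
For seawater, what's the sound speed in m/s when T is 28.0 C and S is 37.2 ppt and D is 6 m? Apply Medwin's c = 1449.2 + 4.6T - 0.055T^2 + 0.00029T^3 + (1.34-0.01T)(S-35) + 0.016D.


c = 1449.2 + 4.6*28.0 - 0.055*28.0^2 + 0.00029*28.0^3 + (1.34 - 0.01*28.0)*(37.2 - 35) + 0.016*6 = 1543.67

1543.67 m/s


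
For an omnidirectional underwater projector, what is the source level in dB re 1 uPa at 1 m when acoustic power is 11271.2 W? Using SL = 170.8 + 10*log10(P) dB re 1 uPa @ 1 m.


SL = 170.8 + 10*log10(11271.2) = 170.8 + 40.52 = 211.32

211.32 dB


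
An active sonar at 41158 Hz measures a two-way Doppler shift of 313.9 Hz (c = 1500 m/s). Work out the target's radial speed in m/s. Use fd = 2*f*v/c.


From fd = 2*f*v/c, v = c*fd/(2*f) = 1500 * 313.9 / (2*41158) = 5.72

5.72 m/s


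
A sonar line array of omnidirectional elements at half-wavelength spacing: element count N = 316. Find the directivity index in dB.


DI = 10*log10(316) = 25.0

25.0 dB


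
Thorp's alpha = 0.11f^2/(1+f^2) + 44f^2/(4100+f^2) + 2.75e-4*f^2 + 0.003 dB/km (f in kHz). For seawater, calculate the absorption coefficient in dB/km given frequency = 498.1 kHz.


f^2 = 248103.61
alpha = 0.11*248103.61/(1+248103.61) + 44*248103.61/(4100+248103.61) + 2.75e-4*248103.61 + 0.003 = 111.626

111.626 dB/km


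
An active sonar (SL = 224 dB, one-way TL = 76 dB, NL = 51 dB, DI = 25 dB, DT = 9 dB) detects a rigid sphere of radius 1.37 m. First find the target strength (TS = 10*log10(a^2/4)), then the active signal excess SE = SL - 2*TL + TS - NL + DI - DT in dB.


Step 1: TS = 10*log10(1.37^2/4) = -3.29 dB
Step 2: SE = SL - 2*TL + TS - NL + DI - DT = 224 - 2*76 + (-3.29) - 51 + 25 - 9 = 33.71

33.71 dB


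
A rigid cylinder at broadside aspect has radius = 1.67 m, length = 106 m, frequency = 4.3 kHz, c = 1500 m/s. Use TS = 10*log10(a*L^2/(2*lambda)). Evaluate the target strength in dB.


lambda = 1500/4300 = 0.34884 m
TS = 10*log10(1.67*106^2/(2*0.34884)) = 44.3

44.3 dB


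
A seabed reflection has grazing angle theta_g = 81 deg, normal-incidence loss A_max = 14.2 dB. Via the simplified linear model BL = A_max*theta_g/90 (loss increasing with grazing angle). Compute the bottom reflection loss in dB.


BL = A_max * theta_g / 90 = 14.2 * 81 / 90 = 12.78

12.78 dB


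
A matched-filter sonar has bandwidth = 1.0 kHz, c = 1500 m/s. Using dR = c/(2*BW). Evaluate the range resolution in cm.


75.0 cm


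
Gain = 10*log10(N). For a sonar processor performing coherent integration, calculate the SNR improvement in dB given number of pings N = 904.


Gain = 10*log10(904) = 29.56

29.56 dB


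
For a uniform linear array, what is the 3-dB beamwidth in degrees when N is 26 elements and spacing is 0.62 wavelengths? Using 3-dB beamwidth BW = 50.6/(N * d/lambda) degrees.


BW = 50.6 / (26 * 0.62) = 50.6 / 16.12 = 3.14

3.14 deg


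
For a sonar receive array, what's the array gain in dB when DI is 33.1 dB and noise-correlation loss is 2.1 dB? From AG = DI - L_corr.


AG = DI - L_corr = 33.1 - 2.1 = 31.0

31.0 dB


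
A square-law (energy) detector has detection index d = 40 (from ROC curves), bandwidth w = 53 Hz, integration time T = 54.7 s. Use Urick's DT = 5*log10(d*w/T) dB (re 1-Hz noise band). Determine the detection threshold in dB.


DT = 5*log10(d*w/T) = 5*log10(40 * 53 / 54.7) = 5*log10(38.76) = 7.94

7.94 dB


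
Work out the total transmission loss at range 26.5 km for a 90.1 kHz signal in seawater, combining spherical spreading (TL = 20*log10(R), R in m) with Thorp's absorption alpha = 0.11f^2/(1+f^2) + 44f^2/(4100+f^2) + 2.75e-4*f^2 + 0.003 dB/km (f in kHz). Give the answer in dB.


925.34 dB


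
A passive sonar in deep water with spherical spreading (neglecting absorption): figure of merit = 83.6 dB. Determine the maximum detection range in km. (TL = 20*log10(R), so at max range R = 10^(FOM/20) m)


At max range FOM = TL, so 20*log10(R) = 83.6
R = 10^(83.6/20) = 15135.61 m = 15.14 km

15.14 km


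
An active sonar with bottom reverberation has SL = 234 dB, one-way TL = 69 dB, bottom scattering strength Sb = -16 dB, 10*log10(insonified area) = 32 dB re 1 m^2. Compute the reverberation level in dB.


RL = SL - 2*TL + Sb + 10*log10(A) = 234 - 2*69 + (-16) + 32 = 112

112 dB


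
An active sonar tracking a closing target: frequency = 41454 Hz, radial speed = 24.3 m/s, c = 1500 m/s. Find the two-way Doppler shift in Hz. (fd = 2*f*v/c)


1343.11 Hz


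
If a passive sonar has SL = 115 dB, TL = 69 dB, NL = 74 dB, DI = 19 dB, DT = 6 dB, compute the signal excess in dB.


SE = SL - TL - NL + DI - DT = 115 - 69 - 74 + 19 - 6 = -15

-15 dB


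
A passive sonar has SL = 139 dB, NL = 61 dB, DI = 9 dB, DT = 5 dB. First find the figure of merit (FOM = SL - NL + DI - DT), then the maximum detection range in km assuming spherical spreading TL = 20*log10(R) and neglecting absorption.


Step 1: FOM = SL - NL + DI - DT = 139 - 61 + 9 - 5 = 82 dB
Step 2: at max range FOM = TL = 20*log10(R), so R = 10^(82/20) = 12589.25 m = 12.59 km

12.59 km


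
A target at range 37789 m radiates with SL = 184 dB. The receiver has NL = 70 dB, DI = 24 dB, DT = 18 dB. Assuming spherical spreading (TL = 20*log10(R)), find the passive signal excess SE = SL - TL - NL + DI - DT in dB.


Step 1: TL = 20*log10(37789) = 91.55 dB
Step 2: SE = 184 - 91.55 - 70 + 24 - 18 = 28.45

28.45 dB


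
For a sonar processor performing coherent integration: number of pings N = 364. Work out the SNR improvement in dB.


Gain = 10*log10(364) = 25.61

25.61 dB


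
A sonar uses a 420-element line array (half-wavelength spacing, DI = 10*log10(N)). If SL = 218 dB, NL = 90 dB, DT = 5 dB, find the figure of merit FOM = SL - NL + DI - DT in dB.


149.23 dB


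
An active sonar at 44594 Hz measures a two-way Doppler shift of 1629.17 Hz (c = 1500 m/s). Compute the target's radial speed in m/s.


From fd = 2*f*v/c, v = c*fd/(2*f) = 1500 * 1629.17 / (2*44594) = 27.4

27.4 m/s


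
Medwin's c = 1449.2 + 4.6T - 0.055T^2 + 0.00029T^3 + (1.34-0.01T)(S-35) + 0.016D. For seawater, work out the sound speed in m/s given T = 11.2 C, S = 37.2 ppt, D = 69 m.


c = 1449.2 + 4.6*11.2 - 0.055*11.2^2 + 0.00029*11.2^3 + (1.34 - 0.01*11.2)*(37.2 - 35) + 0.016*69 = 1498.03

1498.03 m/s


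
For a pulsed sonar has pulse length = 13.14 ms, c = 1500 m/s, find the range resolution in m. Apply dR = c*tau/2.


9.855 m


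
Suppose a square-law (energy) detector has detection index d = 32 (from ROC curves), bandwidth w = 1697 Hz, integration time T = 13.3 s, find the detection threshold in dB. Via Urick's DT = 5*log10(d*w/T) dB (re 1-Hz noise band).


DT = 5*log10(d*w/T) = 5*log10(32 * 1697 / 13.3) = 5*log10(4083.01) = 18.05

18.05 dB


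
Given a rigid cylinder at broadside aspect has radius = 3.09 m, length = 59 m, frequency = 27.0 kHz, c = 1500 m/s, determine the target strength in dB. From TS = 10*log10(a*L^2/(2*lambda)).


49.86 dB


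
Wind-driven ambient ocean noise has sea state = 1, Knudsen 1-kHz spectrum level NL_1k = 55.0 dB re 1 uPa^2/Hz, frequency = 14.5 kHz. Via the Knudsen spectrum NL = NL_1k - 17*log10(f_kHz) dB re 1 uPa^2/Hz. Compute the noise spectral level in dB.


NL = NL_1k - 17*log10(f_kHz) = 55.0 - 17*log10(14.5) = 55.0 - (19.74) = 35.26

35.26 dB


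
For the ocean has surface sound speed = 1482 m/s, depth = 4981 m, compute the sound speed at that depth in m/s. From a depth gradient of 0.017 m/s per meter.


c = 1482 + 0.017 * 4981 = 1566.677

1566.677 m/s


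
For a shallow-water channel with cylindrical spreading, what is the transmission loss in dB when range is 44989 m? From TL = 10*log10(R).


46.53 dB


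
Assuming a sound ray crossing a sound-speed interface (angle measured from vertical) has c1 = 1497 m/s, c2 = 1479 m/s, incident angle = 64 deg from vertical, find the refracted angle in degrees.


62.62 deg


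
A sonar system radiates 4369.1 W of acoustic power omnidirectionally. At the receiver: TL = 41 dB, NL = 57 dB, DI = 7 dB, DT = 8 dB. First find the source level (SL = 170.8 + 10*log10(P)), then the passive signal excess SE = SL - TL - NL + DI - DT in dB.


Step 1: SL = 170.8 + 10*log10(4369.1) = 207.2 dB
Step 2: SE = SL - TL - NL + DI - DT = 207.2 - 41 - 57 + 7 - 8 = 108.2

108.2 dB


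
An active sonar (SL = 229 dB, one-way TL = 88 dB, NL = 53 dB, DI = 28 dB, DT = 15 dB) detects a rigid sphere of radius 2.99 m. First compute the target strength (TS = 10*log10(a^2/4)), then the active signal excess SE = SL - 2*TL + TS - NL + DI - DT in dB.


Step 1: TS = 10*log10(2.99^2/4) = 3.49 dB
Step 2: SE = SL - 2*TL + TS - NL + DI - DT = 229 - 2*88 + (3.49) - 53 + 28 - 15 = 16.49

16.49 dB


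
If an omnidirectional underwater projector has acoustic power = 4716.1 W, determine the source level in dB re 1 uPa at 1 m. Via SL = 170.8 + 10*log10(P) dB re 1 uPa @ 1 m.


SL = 170.8 + 10*log10(4716.1) = 170.8 + 36.74 = 207.54

207.54 dB


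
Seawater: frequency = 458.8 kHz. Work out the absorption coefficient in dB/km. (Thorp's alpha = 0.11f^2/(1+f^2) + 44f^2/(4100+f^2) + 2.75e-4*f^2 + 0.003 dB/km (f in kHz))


f^2 = 210497.44
alpha = 0.11*210497.44/(1+210497.44) + 44*210497.44/(4100+210497.44) + 2.75e-4*210497.44 + 0.003 = 101.159

101.159 dB/km


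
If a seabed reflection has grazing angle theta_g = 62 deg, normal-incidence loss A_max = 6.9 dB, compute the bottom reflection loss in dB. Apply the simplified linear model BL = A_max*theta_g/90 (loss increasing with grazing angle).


BL = A_max * theta_g / 90 = 6.9 * 62 / 90 = 4.75

4.75 dB


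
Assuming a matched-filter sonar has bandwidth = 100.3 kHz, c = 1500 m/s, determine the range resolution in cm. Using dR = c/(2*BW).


dR = c/(2*BW) = 1500 / (2 * 100.3e3) = 0.0075 m = 0.75 cm

0.75 cm


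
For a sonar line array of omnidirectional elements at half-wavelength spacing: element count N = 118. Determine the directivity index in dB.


DI = 10*log10(118) = 20.72

20.72 dB


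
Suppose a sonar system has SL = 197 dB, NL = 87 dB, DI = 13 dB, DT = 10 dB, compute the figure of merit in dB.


FOM = SL - NL + DI - DT = 197 - 87 + 13 - 10 = 113

113 dB


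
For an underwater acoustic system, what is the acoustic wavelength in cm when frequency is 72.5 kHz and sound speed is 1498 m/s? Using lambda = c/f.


lambda = c/f = 1498 / 72500 = 0.0207 m = 2.07 cm

2.07 cm


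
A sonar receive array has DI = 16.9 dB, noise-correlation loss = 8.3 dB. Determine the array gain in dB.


AG = DI - L_corr = 16.9 - 8.3 = 8.6

8.6 dB


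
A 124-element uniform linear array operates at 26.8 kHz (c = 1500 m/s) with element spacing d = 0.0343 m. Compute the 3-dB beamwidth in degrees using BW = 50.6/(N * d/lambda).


0.67 deg


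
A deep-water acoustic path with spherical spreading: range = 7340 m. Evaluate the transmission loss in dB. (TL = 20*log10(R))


TL = 20*log10(7340) = 77.31

77.31 dB


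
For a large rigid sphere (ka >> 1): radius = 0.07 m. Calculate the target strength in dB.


-29.12 dB


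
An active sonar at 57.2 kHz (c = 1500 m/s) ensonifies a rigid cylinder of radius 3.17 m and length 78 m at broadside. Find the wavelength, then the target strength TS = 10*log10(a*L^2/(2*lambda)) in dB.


Step 1: lambda = c/f = 1500/57200 = 0.02622 m
Step 2: TS = 10*log10(a*L^2/(2*lambda)) = 10*log10(3.17*78^2/(2*0.02622)) = 55.66

55.66 dB


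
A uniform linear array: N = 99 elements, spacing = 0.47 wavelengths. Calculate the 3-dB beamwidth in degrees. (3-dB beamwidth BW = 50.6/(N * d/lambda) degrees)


BW = 50.6 / (99 * 0.47) = 50.6 / 46.53 = 1.09

1.09 deg


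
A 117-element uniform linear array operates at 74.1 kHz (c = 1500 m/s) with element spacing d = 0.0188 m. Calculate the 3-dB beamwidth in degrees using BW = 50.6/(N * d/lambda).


Step 1: lambda = 1500/74100 = 0.02024 m
Step 2: d/lambda = 0.0188/0.02024 = 0.9289
Step 3: BW = 50.6/(N * d/lambda) = 50.6/(117 * 0.9289) = 0.47

0.47 deg


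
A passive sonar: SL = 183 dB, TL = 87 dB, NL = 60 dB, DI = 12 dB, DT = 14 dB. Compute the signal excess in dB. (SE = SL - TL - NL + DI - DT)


34 dB


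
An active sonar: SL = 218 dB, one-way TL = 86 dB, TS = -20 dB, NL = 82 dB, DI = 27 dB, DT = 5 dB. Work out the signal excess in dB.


-34 dB


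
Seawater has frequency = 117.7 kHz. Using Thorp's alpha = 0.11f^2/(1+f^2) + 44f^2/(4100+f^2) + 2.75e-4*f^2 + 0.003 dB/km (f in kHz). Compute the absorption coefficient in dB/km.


37.874 dB/km


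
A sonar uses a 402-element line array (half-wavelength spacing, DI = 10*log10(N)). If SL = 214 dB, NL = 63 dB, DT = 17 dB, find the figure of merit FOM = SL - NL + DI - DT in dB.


Step 1: DI = 10*log10(402) = 26.04 dB
Step 2: FOM = SL - NL + DI - DT = 214 - 63 + 26.04 - 17 = 160.04

160.04 dB


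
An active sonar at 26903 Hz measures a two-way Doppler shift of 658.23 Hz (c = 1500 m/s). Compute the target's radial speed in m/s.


18.35 m/s


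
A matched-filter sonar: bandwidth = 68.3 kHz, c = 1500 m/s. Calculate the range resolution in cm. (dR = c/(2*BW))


dR = c/(2*BW) = 1500 / (2 * 68.3e3) = 0.011 m = 1.1 cm

1.1 cm


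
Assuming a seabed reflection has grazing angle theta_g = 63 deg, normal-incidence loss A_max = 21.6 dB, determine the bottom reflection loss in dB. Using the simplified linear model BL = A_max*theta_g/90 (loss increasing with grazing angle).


BL = A_max * theta_g / 90 = 21.6 * 63 / 90 = 15.12

15.12 dB


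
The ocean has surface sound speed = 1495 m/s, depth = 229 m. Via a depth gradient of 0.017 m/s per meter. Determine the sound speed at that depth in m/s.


c = 1495 + 0.017 * 229 = 1498.893

1498.893 m/s


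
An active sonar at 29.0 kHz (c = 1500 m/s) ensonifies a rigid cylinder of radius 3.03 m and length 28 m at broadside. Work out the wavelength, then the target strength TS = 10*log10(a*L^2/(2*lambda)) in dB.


Step 1: lambda = c/f = 1500/29000 = 0.05172 m
Step 2: TS = 10*log10(a*L^2/(2*lambda)) = 10*log10(3.03*28^2/(2*0.05172)) = 43.61

43.61 dB


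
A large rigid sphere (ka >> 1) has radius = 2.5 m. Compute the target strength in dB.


TS = 10*log10(2.5^2 / 4) = 10*log10(1.5625) = 1.94

1.94 dB


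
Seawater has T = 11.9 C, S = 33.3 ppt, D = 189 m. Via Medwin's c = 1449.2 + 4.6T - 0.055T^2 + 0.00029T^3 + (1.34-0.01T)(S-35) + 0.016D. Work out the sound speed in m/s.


c = 1449.2 + 4.6*11.9 - 0.055*11.9^2 + 0.00029*11.9^3 + (1.34 - 0.01*11.9)*(33.3 - 35) + 0.016*189 = 1497.59

1497.59 m/s


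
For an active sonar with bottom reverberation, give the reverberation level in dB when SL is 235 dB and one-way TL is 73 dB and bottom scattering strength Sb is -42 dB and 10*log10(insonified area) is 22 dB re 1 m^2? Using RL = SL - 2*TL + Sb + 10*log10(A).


RL = SL - 2*TL + Sb + 10*log10(A) = 235 - 2*73 + (-42) + 22 = 69

69 dB


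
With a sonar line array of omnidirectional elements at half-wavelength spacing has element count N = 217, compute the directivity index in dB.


DI = 10*log10(217) = 23.36

23.36 dB


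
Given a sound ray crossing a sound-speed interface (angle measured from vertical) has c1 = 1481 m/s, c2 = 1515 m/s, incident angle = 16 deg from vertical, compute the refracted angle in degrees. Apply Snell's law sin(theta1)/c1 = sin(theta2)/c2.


sin(theta2) = (c2/c1)*sin(theta1) = (1515/1481)*sin(16 deg) = 0.28197
theta2 = arcsin(0.28197) = 16.38

16.38 deg


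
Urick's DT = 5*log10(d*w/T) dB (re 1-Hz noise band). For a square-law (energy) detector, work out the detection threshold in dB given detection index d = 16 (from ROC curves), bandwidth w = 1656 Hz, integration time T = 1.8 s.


20.84 dB


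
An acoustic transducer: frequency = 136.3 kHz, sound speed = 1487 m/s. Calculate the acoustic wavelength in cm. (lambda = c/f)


lambda = c/f = 1487 / 136300 = 0.0109 m = 1.09 cm

1.09 cm


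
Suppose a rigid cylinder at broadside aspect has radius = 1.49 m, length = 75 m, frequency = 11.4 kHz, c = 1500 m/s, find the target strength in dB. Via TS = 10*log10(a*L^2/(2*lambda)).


45.03 dB


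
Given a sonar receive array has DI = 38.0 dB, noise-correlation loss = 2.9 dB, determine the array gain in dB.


AG = DI - L_corr = 38.0 - 2.9 = 35.1

35.1 dB


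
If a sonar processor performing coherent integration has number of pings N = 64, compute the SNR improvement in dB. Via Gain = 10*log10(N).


Gain = 10*log10(64) = 18.06

18.06 dB


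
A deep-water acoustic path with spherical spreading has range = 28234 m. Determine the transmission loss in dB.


TL = 20*log10(28234) = 89.02

89.02 dB


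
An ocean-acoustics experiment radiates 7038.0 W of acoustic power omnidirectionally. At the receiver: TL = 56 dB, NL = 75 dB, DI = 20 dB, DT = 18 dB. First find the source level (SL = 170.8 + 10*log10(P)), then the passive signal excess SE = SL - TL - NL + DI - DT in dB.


Step 1: SL = 170.8 + 10*log10(7038.0) = 209.27 dB
Step 2: SE = SL - TL - NL + DI - DT = 209.27 - 56 - 75 + 20 - 18 = 80.27

80.27 dB


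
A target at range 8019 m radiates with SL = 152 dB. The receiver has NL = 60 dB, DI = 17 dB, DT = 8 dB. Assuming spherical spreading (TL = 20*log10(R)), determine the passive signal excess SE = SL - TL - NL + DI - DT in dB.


22.92 dB


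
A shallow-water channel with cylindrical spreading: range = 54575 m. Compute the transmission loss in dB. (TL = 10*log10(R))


TL = 10*log10(54575) = 47.37

47.37 dB


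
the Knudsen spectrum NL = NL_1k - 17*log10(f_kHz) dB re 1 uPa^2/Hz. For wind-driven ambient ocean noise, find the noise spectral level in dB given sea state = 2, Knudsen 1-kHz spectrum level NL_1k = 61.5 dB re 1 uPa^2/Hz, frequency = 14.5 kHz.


41.76 dB


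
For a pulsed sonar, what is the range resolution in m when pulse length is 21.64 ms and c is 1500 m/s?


16.23 m


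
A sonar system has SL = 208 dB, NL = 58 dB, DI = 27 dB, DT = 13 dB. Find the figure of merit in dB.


FOM = SL - NL + DI - DT = 208 - 58 + 27 - 13 = 164

164 dB


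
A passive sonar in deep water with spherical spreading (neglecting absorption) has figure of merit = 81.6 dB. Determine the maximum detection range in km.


At max range FOM = TL, so 20*log10(R) = 81.6
R = 10^(81.6/20) = 12022.64 m = 12.02 km

12.02 km


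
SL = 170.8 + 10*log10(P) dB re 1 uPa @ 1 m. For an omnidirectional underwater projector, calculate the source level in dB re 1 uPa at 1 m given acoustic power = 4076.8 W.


206.9 dB


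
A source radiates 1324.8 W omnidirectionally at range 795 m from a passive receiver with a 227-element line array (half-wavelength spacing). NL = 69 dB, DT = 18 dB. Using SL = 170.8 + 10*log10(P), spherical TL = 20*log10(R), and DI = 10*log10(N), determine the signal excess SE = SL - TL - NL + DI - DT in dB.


Step 1: SL = 170.8 + 10*log10(1324.8) = 202.02 dB
Step 2: TL = 20*log10(795) = 58.01 dB
Step 3: DI = 10*log10(227) = 23.56 dB
Step 4: SE = SL - TL - NL + DI - DT = 202.02 - 58.01 - 69 + 23.56 - 18 = 80.57

80.57 dB


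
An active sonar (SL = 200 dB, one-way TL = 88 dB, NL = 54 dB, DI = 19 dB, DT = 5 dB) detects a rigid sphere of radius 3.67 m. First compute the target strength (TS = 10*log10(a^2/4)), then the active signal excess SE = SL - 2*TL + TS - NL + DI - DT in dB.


Step 1: TS = 10*log10(3.67^2/4) = 5.27 dB
Step 2: SE = SL - 2*TL + TS - NL + DI - DT = 200 - 2*88 + (5.27) - 54 + 19 - 5 = -10.73

-10.73 dB


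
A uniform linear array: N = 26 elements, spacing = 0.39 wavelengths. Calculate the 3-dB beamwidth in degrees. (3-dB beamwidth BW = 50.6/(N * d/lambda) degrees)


BW = 50.6 / (26 * 0.39) = 50.6 / 10.14 = 4.99

4.99 deg


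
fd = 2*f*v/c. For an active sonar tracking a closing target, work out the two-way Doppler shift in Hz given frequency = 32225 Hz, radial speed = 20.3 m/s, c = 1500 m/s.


fd = 2*f*v/c = 2 * 32225 * 20.3 / 1500 = 872.22

872.22 Hz


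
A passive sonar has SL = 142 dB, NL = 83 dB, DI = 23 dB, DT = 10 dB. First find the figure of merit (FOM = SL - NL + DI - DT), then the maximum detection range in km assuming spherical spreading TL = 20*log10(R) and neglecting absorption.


Step 1: FOM = SL - NL + DI - DT = 142 - 83 + 23 - 10 = 72 dB
Step 2: at max range FOM = TL = 20*log10(R), so R = 10^(72/20) = 3981.07 m = 3.98 km

3.98 km


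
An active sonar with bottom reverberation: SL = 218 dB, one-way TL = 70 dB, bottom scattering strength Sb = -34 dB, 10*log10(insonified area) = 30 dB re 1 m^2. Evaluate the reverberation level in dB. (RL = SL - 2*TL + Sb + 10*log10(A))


RL = SL - 2*TL + Sb + 10*log10(A) = 218 - 2*70 + (-34) + 30 = 74

74 dB


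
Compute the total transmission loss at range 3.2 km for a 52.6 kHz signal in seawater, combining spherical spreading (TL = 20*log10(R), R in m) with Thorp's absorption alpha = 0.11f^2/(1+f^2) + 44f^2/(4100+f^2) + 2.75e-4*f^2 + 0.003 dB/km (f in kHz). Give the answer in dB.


129.63 dB


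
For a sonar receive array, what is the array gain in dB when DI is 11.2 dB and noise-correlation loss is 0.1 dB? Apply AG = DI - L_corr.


11.1 dB


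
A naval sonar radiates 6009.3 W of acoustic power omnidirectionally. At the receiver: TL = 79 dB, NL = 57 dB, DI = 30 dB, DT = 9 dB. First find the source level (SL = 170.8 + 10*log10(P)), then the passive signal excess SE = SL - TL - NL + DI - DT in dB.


Step 1: SL = 170.8 + 10*log10(6009.3) = 208.59 dB
Step 2: SE = SL - TL - NL + DI - DT = 208.59 - 79 - 57 + 30 - 9 = 93.59

93.59 dB


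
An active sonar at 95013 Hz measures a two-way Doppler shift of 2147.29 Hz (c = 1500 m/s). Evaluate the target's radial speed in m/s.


16.95 m/s


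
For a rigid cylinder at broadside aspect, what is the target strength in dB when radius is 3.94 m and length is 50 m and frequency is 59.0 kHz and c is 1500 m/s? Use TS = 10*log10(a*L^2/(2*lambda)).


lambda = 1500/59000 = 0.02542 m
TS = 10*log10(3.94*50^2/(2*0.02542)) = 52.87

52.87 dB


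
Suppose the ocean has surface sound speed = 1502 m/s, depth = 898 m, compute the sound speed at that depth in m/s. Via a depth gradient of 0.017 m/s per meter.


c = 1502 + 0.017 * 898 = 1517.266

1517.266 m/s


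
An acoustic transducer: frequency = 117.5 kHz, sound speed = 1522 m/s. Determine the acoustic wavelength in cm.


1.3 cm


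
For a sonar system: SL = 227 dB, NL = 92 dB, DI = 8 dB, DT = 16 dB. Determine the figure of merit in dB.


FOM = SL - NL + DI - DT = 227 - 92 + 8 - 16 = 127

127 dB


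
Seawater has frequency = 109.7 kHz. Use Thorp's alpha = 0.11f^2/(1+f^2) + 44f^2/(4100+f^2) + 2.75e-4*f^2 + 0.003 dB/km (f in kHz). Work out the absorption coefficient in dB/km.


f^2 = 12034.09
alpha = 0.11*12034.09/(1+12034.09) + 44*12034.09/(4100+12034.09) + 2.75e-4*12034.09 + 0.003 = 36.241

36.241 dB/km


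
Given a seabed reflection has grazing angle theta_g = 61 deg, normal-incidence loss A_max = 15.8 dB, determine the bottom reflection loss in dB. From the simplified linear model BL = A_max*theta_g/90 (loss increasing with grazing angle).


10.71 dB


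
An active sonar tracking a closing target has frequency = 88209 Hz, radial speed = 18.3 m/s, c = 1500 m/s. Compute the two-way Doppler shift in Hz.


fd = 2*f*v/c = 2 * 88209 * 18.3 / 1500 = 2152.3

2152.3 Hz


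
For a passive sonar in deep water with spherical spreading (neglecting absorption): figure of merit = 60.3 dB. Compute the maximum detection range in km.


1.04 km


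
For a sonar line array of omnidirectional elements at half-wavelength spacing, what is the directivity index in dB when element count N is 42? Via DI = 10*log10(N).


16.23 dB


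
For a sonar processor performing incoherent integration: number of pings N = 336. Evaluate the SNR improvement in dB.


Gain = 5*log10(336) = 12.63

12.63 dB


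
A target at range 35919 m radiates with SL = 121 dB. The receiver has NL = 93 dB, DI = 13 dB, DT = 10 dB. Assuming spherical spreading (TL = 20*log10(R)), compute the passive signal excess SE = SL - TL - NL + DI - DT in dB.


-60.11 dB


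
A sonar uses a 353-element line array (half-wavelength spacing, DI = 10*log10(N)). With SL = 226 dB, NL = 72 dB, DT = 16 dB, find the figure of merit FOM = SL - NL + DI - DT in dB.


163.48 dB


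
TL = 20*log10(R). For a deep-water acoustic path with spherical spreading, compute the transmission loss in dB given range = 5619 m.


TL = 20*log10(5619) = 74.99

74.99 dB


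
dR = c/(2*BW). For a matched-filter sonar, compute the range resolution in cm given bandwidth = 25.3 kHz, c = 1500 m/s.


2.96 cm


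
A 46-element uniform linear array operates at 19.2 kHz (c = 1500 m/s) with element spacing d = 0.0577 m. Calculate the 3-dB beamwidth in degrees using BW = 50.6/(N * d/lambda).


Step 1: lambda = 1500/19200 = 0.07812 m
Step 2: d/lambda = 0.0577/0.07812 = 0.7386
Step 3: BW = 50.6/(N * d/lambda) = 50.6/(46 * 0.7386) = 1.49

1.49 deg


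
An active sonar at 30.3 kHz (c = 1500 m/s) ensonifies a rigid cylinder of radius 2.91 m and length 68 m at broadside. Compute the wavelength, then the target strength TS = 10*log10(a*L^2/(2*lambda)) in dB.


Step 1: lambda = c/f = 1500/30300 = 0.0495 m
Step 2: TS = 10*log10(a*L^2/(2*lambda)) = 10*log10(2.91*68^2/(2*0.0495)) = 51.33

51.33 dB


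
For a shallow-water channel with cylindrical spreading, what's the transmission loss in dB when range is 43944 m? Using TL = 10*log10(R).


TL = 10*log10(43944) = 46.43

46.43 dB


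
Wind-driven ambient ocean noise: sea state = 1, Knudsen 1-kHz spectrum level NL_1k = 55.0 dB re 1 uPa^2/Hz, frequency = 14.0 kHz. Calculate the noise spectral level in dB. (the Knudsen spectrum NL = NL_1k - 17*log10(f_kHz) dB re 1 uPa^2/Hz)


NL = NL_1k - 17*log10(f_kHz) = 55.0 - 17*log10(14.0) = 55.0 - (19.48) = 35.52

35.52 dB


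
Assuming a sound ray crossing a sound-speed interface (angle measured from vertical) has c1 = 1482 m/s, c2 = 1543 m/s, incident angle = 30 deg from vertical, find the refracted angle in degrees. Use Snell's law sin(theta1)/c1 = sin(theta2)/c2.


sin(theta2) = (c2/c1)*sin(theta1) = (1543/1482)*sin(30 deg) = 0.52058
theta2 = arcsin(0.52058) = 31.37

31.37 deg


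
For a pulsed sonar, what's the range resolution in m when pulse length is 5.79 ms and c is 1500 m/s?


dR = c*tau/2 = 1500 * 5.79e-3 / 2 = 4.3425

4.3425 m


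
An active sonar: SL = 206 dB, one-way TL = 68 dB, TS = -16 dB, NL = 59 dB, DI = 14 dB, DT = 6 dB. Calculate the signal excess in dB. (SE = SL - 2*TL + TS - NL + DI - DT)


SE = SL - 2*TL + TS - NL + DI - DT = 206 - 2*68 + (-16) - 59 + 14 - 6 = 3

3 dB
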